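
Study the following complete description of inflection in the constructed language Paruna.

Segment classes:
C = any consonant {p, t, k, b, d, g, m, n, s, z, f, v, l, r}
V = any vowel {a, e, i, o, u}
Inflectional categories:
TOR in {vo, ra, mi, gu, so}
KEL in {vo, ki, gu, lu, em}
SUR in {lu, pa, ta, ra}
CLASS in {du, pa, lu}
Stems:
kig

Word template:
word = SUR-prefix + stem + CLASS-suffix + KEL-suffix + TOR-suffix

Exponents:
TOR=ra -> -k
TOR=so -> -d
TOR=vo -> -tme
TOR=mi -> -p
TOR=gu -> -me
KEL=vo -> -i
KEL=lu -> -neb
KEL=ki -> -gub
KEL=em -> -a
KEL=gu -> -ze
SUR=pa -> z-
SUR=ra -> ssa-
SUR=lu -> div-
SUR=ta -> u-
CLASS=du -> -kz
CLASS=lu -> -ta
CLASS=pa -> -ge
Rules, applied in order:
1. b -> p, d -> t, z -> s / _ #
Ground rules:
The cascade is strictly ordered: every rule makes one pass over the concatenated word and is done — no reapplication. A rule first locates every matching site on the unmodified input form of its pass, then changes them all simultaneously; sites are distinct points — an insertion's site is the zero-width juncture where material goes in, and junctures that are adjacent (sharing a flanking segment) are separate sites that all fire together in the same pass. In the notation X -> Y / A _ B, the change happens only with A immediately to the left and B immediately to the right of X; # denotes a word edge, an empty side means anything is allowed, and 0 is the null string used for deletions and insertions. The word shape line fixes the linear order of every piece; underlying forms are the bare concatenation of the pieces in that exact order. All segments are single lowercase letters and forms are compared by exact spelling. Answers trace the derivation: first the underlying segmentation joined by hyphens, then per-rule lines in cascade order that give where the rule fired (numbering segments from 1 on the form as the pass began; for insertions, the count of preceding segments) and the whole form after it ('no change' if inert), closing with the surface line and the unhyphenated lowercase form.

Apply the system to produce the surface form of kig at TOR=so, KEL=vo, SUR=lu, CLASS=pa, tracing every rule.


underlying: div-kig-ge-i-d
1. b -> p, d -> t, z -> s / _ #: fires at position(s) 10: divkiggeit
surface: divkiggeit


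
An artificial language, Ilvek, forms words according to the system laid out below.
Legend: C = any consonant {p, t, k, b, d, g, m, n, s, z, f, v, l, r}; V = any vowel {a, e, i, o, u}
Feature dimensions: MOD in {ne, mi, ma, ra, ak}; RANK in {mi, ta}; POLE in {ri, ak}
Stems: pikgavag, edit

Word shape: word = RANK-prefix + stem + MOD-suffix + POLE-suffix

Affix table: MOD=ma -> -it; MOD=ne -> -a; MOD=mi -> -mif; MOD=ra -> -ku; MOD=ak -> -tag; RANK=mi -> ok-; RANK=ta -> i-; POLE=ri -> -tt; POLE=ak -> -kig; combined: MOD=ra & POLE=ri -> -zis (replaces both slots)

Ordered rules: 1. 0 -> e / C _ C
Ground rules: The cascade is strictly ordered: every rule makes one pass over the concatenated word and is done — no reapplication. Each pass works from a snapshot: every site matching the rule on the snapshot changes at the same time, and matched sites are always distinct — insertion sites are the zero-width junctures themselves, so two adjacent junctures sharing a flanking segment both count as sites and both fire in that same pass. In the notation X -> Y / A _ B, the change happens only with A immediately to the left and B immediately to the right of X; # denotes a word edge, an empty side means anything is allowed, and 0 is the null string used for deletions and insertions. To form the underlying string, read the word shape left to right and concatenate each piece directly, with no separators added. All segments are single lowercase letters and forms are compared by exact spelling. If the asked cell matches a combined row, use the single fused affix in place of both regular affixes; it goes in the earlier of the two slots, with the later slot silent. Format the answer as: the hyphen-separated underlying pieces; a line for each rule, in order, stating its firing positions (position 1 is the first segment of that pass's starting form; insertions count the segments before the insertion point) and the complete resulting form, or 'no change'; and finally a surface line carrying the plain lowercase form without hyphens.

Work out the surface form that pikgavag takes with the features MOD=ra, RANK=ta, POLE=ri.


underlying: i-pikgavag-zis
1. 0 -> e / C _ C: inserts after position(s) 4, 9: ipikegavagezis
surface: ipikegavagezis


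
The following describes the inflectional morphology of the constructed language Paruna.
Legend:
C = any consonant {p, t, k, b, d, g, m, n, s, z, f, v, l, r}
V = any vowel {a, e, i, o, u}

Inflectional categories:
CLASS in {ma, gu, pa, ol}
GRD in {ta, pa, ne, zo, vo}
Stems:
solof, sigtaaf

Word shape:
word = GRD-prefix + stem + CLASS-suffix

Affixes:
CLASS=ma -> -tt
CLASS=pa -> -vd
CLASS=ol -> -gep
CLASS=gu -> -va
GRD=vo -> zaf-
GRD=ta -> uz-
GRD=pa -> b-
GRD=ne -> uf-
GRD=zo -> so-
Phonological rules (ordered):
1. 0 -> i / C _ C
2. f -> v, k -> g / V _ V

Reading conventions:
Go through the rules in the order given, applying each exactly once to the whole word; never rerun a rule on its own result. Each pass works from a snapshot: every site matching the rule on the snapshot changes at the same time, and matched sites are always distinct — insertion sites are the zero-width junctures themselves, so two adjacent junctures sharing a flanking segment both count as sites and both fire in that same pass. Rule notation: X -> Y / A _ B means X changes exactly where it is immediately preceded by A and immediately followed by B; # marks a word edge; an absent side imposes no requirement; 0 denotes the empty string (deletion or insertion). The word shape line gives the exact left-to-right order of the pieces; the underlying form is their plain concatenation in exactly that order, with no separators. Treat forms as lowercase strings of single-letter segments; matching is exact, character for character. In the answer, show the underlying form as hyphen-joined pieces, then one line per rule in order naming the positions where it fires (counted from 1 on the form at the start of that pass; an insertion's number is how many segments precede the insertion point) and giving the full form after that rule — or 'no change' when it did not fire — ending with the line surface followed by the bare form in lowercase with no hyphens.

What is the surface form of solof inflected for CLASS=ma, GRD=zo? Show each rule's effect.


underlying: so-solof-tt
1. 0 -> i / C _ C: inserts after position(s) 7, 8: sosolofitit
2. f -> v, k -> g / V _ V: fires at position(s) 7: sosolovitit
surface: sosolovitit


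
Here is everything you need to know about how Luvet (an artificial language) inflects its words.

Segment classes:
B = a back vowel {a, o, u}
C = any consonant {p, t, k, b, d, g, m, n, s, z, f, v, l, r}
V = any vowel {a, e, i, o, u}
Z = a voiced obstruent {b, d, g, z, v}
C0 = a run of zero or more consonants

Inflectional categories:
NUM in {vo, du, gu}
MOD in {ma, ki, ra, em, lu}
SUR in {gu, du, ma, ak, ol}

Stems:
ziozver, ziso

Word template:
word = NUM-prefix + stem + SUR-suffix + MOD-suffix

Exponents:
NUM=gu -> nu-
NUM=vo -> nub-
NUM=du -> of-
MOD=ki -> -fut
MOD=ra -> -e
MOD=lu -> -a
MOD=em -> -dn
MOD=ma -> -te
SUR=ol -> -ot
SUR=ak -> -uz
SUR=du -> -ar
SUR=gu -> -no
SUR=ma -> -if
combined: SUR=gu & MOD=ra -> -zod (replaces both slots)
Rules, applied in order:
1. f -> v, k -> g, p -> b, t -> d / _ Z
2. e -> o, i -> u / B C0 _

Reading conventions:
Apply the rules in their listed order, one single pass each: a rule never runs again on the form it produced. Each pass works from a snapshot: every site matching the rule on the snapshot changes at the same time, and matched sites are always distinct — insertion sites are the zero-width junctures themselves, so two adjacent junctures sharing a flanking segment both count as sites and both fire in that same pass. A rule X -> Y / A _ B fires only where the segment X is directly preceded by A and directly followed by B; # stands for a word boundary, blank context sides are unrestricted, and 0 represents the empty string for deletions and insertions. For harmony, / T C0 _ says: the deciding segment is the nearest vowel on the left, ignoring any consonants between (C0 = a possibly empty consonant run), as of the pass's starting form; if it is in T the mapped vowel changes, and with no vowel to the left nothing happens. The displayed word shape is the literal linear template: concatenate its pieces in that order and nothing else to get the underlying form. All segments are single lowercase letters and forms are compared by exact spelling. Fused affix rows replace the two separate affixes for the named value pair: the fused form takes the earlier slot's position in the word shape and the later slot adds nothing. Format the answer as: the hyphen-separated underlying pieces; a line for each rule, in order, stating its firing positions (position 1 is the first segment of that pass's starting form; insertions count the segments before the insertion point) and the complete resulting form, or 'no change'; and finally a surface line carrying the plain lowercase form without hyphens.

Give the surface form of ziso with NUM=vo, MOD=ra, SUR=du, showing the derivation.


underlying: nub-ziso-ar-e
1. f -> v, k -> g, p -> b, t -> d / _ Z: no change
2. e -> o, i -> u / B C0 _: fires at position(s) 5, 10: nubzusoaro
surface: nubzusoaro


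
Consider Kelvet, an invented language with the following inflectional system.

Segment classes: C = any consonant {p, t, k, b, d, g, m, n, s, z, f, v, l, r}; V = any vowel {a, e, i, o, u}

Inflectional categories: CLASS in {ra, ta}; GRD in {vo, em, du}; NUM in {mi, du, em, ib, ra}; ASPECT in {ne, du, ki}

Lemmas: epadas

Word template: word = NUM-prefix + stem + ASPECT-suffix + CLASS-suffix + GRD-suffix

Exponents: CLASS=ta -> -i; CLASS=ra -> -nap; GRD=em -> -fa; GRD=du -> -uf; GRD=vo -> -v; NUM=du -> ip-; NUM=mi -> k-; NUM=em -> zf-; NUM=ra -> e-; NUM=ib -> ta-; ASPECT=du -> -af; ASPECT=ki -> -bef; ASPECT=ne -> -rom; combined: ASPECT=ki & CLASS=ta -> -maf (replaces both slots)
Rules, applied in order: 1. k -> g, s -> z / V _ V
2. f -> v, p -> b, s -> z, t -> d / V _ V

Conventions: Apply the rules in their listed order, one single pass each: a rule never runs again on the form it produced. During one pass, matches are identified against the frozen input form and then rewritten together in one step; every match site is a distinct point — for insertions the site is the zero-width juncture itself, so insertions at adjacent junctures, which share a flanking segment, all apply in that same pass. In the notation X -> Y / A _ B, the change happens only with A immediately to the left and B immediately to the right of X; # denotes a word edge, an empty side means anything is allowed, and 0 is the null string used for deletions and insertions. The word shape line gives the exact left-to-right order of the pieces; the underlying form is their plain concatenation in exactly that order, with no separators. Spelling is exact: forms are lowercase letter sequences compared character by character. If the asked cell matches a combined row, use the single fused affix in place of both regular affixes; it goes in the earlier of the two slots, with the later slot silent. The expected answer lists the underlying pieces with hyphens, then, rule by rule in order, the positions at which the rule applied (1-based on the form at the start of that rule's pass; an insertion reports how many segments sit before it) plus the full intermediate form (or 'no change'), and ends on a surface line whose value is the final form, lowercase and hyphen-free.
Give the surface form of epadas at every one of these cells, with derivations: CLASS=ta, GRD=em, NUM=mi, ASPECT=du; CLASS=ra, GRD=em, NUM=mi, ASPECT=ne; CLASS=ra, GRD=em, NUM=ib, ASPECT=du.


cell CLASS=ta, GRD=em, NUM=mi, ASPECT=du:
underlying: k-epadas-af-i-fa
1. k -> g, s -> z / V _ V: fires at position(s) 7: kepadazafifa
2. f -> v, p -> b, s -> z, t -> d / V _ V: fires at position(s) 3, 9, 11: kebadazaviva
surface: kebadazaviva

cell CLASS=ra, GRD=em, NUM=mi, ASPECT=ne:
underlying: k-epadas-rom-nap-fa
1. k -> g, s -> z / V _ V: no change
2. f -> v, p -> b, s -> z, t -> d / V _ V: fires at position(s) 3: kebadasromnapfa
surface: kebadasromnapfa

cell CLASS=ra, GRD=em, NUM=ib, ASPECT=du:
underlying: ta-epadas-af-nap-fa
1. k -> g, s -> z / V _ V: fires at position(s) 8: taepadazafnapfa
2. f -> v, p -> b, s -> z, t -> d / V _ V: fires at position(s) 4: taebadazafnapfa
surface: taebadazafnapfa


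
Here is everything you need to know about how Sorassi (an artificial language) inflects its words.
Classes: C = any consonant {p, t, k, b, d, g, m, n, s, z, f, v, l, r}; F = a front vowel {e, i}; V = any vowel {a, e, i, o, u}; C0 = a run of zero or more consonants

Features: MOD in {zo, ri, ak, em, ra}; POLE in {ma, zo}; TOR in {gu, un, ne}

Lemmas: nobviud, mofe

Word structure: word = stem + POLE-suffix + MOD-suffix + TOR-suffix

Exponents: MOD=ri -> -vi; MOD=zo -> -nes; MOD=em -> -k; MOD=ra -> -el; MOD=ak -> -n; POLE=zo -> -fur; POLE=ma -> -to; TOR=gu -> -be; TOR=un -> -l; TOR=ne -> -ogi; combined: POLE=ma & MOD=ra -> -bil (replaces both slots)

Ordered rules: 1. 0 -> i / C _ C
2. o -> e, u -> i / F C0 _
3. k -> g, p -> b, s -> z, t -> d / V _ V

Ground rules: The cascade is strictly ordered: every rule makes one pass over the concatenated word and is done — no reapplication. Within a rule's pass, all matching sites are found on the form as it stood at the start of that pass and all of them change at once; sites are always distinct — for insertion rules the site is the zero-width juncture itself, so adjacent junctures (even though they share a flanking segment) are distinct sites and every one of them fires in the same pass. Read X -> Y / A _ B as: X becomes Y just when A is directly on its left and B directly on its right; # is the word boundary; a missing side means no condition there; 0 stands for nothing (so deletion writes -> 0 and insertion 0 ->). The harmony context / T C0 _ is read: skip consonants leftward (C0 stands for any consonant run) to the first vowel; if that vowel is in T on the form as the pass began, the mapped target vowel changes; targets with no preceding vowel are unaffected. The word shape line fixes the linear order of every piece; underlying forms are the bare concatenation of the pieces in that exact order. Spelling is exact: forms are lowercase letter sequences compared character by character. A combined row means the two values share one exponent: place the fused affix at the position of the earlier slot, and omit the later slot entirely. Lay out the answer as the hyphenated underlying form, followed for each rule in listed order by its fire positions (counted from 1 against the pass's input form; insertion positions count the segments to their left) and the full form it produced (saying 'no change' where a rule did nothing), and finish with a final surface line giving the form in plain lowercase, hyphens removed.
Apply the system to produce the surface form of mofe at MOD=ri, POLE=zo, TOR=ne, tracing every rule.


underlying: mofe-fur-vi-ogi
1. 0 -> i / C _ C: inserts after position(s) 7: mofefuriviogi
2. o -> e, u -> i / F C0 _: fires at position(s) 6, 11: mofefiriviegi
3. k -> g, p -> b, s -> z, t -> d / V _ V: no change
surface: mofefiriviegi


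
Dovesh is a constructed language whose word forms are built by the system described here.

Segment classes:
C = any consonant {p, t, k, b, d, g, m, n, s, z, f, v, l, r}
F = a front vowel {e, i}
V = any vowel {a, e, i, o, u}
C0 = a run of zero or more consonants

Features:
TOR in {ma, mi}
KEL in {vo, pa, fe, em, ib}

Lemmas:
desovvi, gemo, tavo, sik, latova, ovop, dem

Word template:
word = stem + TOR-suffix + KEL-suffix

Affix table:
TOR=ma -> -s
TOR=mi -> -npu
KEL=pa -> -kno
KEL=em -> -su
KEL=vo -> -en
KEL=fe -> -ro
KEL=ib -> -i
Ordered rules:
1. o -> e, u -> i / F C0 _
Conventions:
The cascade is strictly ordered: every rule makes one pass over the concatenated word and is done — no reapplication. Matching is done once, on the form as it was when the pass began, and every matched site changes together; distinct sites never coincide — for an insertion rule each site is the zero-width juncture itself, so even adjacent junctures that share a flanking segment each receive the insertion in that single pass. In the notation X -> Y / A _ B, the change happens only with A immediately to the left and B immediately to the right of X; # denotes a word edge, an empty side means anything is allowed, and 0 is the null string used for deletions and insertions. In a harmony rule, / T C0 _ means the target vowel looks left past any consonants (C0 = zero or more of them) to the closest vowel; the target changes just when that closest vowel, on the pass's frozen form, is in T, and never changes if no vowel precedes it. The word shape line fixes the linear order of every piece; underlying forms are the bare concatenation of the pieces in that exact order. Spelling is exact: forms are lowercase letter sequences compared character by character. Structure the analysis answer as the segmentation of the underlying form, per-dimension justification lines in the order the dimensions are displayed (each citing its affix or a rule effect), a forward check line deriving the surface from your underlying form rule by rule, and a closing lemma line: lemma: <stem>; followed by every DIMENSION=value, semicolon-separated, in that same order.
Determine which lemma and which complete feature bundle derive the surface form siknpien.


underlying: sik-npu-en
TOR=mi - signalled by the affix -npu
KEL=vo - signalled by the affix -en
check: siknpuen -> siknpien
lemma: sik; TOR=mi; KEL=vo


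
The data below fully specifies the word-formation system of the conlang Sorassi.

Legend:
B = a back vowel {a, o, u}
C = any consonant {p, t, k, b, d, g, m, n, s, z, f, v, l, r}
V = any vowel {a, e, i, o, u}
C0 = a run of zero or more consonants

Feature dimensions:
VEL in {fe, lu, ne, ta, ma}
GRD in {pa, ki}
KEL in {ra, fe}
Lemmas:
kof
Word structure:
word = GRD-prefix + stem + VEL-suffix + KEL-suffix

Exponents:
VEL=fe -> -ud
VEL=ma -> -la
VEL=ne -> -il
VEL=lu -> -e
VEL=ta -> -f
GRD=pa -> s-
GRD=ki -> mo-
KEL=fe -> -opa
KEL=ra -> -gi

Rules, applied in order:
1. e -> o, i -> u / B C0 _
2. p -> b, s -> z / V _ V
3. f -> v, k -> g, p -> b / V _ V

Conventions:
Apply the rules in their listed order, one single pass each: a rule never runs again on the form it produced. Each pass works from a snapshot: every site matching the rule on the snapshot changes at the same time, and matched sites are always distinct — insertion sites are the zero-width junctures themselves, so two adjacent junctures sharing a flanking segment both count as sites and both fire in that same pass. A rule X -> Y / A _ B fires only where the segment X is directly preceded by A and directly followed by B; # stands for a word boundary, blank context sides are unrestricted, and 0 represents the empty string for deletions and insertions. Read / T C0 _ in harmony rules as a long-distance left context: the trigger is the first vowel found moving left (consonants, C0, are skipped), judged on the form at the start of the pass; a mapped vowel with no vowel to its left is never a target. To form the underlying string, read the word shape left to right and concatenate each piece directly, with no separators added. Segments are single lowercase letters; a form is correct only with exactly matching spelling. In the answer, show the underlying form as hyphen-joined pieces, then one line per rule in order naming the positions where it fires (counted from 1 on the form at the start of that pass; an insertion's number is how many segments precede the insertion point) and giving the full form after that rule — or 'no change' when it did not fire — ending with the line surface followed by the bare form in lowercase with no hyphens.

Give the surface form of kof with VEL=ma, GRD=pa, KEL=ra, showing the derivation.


underlying: s-kof-la-gi
1. e -> o, i -> u / B C0 _: fires at position(s) 8: skoflagu
2. p -> b, s -> z / V _ V: no change
3. f -> v, k -> g, p -> b / V _ V: no change
surface: skoflagu


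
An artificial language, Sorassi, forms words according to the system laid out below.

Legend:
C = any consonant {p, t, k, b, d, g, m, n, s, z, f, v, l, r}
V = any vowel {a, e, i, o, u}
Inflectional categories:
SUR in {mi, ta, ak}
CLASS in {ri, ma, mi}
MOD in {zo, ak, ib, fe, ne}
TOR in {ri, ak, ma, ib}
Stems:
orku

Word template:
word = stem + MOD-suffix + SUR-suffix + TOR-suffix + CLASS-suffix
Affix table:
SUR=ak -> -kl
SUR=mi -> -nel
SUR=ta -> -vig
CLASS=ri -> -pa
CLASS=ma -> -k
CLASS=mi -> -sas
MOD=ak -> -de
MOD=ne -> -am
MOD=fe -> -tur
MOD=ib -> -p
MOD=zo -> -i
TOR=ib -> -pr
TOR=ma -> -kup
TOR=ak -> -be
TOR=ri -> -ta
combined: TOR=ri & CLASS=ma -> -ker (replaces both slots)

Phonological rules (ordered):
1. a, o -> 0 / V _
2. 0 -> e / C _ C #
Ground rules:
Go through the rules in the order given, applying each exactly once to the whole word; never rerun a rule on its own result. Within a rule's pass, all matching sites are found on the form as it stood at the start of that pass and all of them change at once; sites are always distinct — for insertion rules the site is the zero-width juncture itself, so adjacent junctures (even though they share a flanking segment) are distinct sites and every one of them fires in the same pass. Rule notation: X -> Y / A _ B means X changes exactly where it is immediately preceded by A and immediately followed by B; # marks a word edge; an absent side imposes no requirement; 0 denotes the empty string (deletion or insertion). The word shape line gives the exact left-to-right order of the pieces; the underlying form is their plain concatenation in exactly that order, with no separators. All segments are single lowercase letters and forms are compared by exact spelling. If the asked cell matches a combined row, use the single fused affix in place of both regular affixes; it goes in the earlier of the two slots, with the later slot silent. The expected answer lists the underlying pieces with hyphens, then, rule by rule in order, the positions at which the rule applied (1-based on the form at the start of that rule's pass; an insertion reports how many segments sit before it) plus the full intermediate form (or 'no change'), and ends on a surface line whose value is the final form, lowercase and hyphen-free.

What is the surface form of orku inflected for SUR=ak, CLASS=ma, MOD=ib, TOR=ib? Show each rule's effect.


underlying: orku-p-kl-pr-k
1. a, o -> 0 / V _: no change
2. 0 -> e / C _ C #: inserts after position(s) 9: orkupklprek
surface: orkupklprek


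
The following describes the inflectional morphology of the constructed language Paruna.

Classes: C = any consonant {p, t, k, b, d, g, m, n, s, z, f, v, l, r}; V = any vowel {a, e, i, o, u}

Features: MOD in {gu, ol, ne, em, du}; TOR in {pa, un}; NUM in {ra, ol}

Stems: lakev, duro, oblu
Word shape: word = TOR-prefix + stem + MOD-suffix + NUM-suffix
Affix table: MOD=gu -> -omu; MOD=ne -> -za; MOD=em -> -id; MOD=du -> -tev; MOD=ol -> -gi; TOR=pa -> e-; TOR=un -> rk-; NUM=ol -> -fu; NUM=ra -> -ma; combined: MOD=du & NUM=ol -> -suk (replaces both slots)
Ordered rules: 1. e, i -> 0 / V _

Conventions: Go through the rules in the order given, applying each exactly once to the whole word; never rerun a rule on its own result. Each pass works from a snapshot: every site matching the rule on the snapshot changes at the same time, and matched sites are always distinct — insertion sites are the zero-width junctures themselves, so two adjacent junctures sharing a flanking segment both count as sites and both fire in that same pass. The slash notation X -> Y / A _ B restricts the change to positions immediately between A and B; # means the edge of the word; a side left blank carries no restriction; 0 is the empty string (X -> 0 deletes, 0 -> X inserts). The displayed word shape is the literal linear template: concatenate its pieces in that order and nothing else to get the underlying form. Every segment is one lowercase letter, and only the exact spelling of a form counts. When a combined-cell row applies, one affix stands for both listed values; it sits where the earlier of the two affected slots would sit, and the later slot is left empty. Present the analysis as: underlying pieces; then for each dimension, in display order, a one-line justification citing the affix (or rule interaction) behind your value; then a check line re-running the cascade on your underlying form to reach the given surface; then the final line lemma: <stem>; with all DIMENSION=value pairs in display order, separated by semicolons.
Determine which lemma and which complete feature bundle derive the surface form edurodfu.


underlying: e-duro-id-fu
MOD=em - signalled by the affix -id
TOR=pa - signalled by the affix e-
NUM=ol - signalled by the affix -fu
check: eduroidfu -> edurodfu
lemma: duro; MOD=em; TOR=pa; NUM=ol


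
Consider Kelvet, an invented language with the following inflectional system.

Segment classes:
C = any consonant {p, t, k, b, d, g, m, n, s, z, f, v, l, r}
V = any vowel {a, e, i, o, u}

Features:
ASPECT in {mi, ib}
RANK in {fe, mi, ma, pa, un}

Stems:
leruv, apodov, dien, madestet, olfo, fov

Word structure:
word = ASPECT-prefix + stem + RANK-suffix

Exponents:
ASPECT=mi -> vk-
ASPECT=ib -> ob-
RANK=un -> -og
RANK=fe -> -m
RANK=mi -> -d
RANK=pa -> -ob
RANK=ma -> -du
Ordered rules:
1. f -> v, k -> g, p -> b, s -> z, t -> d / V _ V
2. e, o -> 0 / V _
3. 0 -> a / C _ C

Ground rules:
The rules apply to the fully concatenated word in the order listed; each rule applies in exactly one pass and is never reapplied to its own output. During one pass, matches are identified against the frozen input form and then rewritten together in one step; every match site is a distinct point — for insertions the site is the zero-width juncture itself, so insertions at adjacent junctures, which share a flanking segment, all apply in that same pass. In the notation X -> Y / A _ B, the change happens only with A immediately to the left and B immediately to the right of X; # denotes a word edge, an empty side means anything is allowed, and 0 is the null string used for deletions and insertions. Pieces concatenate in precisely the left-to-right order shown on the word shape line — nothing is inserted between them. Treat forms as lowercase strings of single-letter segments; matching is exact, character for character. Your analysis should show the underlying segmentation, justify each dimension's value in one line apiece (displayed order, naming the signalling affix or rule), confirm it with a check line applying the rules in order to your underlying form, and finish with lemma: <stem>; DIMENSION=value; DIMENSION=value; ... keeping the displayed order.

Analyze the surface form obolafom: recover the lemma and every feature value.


underlying: ob-olfo-m
ASPECT=ib - signalled by the affix ob-
RANK=fe - signalled by the affix -m
check: obolfom -> obolfom -> obolfom -> obolafom
lemma: olfo; ASPECT=ib; RANK=fe


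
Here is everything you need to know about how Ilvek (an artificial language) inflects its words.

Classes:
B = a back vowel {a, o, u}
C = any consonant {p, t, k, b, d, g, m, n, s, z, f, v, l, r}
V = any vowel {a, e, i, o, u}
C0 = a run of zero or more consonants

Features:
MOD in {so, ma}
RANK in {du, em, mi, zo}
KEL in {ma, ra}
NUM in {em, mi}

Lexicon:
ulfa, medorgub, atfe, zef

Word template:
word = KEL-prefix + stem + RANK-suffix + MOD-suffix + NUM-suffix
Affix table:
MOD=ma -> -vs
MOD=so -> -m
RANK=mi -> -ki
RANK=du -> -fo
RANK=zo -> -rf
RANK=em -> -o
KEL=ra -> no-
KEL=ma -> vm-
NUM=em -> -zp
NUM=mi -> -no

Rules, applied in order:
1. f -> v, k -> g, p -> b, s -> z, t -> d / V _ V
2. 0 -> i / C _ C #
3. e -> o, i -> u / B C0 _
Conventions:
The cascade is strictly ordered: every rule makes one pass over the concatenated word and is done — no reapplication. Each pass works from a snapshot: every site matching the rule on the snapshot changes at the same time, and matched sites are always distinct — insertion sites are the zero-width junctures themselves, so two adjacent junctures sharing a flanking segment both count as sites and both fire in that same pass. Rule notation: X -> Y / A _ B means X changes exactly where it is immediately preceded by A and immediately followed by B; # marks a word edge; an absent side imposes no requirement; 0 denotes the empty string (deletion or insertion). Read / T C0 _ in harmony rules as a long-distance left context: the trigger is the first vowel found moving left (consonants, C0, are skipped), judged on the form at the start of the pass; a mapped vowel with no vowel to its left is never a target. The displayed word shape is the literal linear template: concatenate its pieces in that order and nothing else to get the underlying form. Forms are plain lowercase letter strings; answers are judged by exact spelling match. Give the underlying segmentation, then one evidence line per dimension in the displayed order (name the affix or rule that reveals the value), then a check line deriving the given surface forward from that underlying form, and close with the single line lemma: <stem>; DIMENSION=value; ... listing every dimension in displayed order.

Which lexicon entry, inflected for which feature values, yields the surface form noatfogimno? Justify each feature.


underlying: no-atfe-ki-m-no
MOD=so - signalled by the affix -m
RANK=mi - signalled by the affix -ki
KEL=ra - signalled by the affix no-
NUM=mi - signalled by the affix -no
check: noatfekimno -> noatfegimno -> noatfegimno -> noatfogimno
lemma: atfe; MOD=so; RANK=mi; KEL=ra; NUM=mi


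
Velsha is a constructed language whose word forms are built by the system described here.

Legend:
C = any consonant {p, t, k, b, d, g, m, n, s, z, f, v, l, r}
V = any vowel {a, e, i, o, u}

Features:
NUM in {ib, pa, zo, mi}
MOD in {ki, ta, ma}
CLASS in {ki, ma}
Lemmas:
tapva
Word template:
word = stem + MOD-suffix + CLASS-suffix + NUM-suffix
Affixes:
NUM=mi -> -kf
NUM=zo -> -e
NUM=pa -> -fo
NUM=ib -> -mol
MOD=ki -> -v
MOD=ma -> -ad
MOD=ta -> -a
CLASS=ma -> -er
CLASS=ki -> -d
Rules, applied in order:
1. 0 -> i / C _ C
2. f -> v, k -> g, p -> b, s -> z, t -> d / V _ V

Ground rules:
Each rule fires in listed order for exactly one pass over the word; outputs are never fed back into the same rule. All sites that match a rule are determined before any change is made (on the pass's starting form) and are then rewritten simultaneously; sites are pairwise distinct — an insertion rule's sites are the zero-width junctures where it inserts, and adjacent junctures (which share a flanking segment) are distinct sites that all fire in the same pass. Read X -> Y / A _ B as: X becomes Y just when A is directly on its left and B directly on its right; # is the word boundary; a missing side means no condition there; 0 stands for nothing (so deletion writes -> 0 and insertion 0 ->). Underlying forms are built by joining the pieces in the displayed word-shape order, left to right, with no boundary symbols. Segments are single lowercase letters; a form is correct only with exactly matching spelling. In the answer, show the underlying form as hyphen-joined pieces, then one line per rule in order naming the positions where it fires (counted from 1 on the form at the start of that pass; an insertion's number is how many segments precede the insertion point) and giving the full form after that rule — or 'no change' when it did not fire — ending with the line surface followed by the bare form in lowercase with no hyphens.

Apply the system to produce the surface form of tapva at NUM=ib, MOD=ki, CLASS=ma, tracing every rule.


underlying: tapva-v-er-mol
1. 0 -> i / C _ C: inserts after position(s) 3, 8: tapivaverimol
2. f -> v, k -> g, p -> b, s -> z, t -> d / V _ V: fires at position(s) 3: tabivaverimol
surface: tabivaverimol


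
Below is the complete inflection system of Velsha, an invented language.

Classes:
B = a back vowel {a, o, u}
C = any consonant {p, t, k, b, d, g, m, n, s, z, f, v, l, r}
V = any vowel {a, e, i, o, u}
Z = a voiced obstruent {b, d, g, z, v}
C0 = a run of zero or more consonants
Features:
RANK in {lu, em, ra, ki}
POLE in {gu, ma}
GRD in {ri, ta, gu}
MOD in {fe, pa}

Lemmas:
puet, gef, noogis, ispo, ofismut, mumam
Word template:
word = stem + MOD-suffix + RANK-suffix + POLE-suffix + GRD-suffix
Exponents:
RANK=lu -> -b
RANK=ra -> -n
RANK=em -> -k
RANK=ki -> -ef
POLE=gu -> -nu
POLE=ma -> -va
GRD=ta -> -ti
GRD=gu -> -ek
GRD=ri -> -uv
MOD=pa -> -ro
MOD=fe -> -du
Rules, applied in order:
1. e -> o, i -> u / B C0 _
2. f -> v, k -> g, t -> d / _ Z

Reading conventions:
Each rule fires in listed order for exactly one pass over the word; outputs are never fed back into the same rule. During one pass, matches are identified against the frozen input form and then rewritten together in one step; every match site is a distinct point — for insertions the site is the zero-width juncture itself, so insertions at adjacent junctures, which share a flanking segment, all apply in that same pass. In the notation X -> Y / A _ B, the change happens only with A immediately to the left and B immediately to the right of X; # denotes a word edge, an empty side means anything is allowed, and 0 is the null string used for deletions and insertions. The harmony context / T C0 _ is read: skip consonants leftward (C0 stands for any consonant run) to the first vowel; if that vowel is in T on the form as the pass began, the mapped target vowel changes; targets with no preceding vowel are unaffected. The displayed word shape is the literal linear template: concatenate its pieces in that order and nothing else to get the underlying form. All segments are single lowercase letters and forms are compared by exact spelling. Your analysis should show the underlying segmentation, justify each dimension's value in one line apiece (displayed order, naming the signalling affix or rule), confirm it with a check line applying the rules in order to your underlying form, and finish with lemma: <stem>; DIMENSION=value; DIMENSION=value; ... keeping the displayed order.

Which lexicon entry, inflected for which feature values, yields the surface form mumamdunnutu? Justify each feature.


underlying: mumam-du-n-nu-ti
RANK=ra - signalled by the affix -n
POLE=gu - signalled by the affix -nu
GRD=ta - signalled by the affix -ti
MOD=fe - signalled by the affix -du
check: mumamdunnuti -> mumamdunnutu -> mumamdunnutu
lemma: mumam; RANK=ra; POLE=gu; GRD=ta; MOD=fe


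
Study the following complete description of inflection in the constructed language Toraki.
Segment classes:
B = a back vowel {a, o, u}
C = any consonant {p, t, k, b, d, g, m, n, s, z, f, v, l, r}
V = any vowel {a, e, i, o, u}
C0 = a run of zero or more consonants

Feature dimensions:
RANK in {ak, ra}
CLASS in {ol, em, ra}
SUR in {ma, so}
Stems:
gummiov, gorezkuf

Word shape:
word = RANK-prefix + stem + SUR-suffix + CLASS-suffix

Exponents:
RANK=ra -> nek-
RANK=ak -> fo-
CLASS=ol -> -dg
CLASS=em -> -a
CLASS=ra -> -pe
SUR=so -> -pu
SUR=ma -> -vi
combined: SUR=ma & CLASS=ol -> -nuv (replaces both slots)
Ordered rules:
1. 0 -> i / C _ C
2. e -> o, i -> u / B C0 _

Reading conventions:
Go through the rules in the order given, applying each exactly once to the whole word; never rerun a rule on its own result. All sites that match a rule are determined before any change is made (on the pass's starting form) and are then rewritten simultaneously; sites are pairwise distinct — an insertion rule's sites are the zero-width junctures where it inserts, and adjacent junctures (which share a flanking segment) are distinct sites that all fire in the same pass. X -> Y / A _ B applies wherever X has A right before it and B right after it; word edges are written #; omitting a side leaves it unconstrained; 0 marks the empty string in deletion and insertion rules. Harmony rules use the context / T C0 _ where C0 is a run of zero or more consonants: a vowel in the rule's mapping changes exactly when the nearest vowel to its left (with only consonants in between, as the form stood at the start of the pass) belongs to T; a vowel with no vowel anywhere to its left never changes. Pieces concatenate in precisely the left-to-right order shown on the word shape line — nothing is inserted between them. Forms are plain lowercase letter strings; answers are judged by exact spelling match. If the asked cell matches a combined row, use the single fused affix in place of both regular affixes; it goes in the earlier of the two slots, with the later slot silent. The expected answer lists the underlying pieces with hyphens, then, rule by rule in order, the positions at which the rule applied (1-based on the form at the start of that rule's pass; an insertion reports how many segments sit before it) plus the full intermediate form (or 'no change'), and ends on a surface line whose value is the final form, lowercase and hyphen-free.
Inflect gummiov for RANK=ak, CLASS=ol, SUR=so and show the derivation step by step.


underlying: fo-gummiov-pu-dg
1. 0 -> i / C _ C: inserts after position(s) 5, 9, 12: fogumimiovipudig
2. e -> o, i -> u / B C0 _: fires at position(s) 6, 11, 15: fogumumiovupudug
surface: fogumumiovupudug


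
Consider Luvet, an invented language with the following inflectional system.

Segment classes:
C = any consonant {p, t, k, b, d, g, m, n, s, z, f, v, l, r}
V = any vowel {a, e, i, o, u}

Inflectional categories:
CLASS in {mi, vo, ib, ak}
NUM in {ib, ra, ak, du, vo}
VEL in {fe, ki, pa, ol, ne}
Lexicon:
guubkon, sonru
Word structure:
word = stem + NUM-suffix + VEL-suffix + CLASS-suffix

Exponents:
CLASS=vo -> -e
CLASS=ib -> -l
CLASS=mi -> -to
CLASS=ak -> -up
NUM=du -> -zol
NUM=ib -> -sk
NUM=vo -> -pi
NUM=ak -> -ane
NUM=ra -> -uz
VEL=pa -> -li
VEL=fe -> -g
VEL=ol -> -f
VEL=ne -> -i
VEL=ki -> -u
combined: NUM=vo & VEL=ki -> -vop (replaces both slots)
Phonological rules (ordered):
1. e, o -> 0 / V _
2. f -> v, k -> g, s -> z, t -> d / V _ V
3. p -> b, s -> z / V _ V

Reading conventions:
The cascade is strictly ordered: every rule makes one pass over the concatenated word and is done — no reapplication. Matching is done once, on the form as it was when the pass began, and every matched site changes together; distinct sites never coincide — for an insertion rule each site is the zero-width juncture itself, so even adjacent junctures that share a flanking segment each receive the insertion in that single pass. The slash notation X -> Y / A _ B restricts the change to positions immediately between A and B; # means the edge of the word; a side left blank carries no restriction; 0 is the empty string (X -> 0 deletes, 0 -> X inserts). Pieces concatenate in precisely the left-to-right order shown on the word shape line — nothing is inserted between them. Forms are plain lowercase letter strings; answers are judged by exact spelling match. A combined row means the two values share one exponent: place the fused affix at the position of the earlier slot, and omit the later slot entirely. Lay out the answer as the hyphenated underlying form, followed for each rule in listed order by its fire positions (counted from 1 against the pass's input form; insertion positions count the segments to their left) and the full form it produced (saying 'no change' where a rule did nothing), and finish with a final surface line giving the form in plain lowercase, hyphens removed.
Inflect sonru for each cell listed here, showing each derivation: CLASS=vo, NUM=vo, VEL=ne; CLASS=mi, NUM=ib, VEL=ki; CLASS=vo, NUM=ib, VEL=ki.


cell CLASS=vo, NUM=vo, VEL=ne:
underlying: sonru-pi-i-e
1. e, o -> 0 / V _: fires at position(s) 9: sonrupii
2. f -> v, k -> g, s -> z, t -> d / V _ V: no change
3. p -> b, s -> z / V _ V: fires at position(s) 6: sonrubii
surface: sonrubii

cell CLASS=mi, NUM=ib, VEL=ki:
underlying: sonru-sk-u-to
1. e, o -> 0 / V _: no change
2. f -> v, k -> g, s -> z, t -> d / V _ V: fires at position(s) 9: sonruskudo
3. p -> b, s -> z / V _ V: no change
surface: sonruskudo

cell CLASS=vo, NUM=ib, VEL=ki:
underlying: sonru-sk-u-e
1. e, o -> 0 / V _: fires at position(s) 9: sonrusku
2. f -> v, k -> g, s -> z, t -> d / V _ V: no change
3. p -> b, s -> z / V _ V: no change
surface: sonrusku
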